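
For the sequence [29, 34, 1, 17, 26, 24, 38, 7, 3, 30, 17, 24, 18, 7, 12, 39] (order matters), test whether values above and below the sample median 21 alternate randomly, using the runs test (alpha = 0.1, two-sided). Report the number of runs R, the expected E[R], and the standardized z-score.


Step 1: Compute median = 21; label A = above, B = below.
Labels in order: AABBAAABBABABBBA  (n_A = 8, n_B = 8)
Step 2: Count runs R = 9.
Step 3: Under H0 (random ordering), E[R] = 2*n_A*n_B/(n_A+n_B) + 1 = 2*8*8/16 + 1 = 9.0000.
        Var[R] = 2*n_A*n_B*(2*n_A*n_B - n_A - n_B) / ((n_A+n_B)^2 * (n_A+n_B-1)) = 14336/3840 = 3.7333.
        SD[R] = 1.9322.
Step 4: R = E[R], so z = 0 with no continuity correction.
Step 5: Two-sided p-value via normal approximation = 2*(1 - Phi(|z|)) = 1.000000.
Step 6: alpha = 0.1. fail to reject H0.

R = 9, z = 0.0000, p = 1.000000, fail to reject H0.


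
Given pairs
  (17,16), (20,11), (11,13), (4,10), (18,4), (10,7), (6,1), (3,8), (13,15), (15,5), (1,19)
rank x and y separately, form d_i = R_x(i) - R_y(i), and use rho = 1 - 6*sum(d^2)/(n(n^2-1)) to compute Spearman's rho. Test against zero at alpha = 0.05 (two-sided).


Step 1: Rank x and y separately (midranks; no ties here).
rank(x): 17->9, 20->11, 11->6, 4->3, 18->10, 10->5, 6->4, 3->2, 13->7, 15->8, 1->1
rank(y): 16->10, 11->7, 13->8, 10->6, 4->2, 7->4, 1->1, 8->5, 15->9, 5->3, 19->11
Step 2: d_i = R_x(i) - R_y(i); compute d_i^2.
  (9-10)^2=1, (11-7)^2=16, (6-8)^2=4, (3-6)^2=9, (10-2)^2=64, (5-4)^2=1, (4-1)^2=9, (2-5)^2=9, (7-9)^2=4, (8-3)^2=25, (1-11)^2=100
sum(d^2) = 242.
Step 3: rho = 1 - 6*242 / (11*(11^2 - 1)) = 1 - 1452/1320 = -0.100000.
Step 4: Under H0, t = rho * sqrt((n-2)/(1-rho^2)) = -0.3015 ~ t(9).
Step 5: Two-sided p-value from the t-distribution with 9 df = 0.769875.
Step 6: alpha = 0.05. fail to reject H0.

rho = -0.1000, p = 0.769875, fail to reject H0 at alpha = 0.05.


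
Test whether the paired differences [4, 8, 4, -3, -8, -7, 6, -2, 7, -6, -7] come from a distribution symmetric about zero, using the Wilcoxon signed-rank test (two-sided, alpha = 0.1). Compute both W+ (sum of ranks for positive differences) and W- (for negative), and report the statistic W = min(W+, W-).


Step 1: Drop any zero differences (none here) and take |d_i|.
|d| = [4, 8, 4, 3, 8, 7, 6, 2, 7, 6, 7]
Step 2: Midrank |d_i| (ties get averaged ranks).
ranks: |4|->3.5, |8|->10.5, |4|->3.5, |3|->2, |8|->10.5, |7|->8, |6|->5.5, |2|->1, |7|->8, |6|->5.5, |7|->8
Step 3: Attach original signs; sum ranks with positive sign and with negative sign.
W+ = 3.5 + 10.5 + 3.5 + 5.5 + 8 = 31
W- = 2 + 10.5 + 8 + 1 + 5.5 + 8 = 35
(Check: W+ + W- = 66 should equal n(n+1)/2 = 66.)
Step 4: Test statistic W = min(W+, W-) = 31.
Step 5: Ties in |d|, so use the tie-corrected normal approximation.
        E[W] = n(n+1)/4 = 11*12/4 = 33.
        Tie groups: |d|=4 (t=2), |d|=6 (t=2), |d|=7 (t=3), |d|=8 (t=2); sum(t^3 - t) = 42.
        Var[W] = n(n+1)(2n+1)/24 - sum(t^3-t)/48 = 3036/24 - 42/48 = 125.625.
        z = (W - E[W]) / sqrt(Var[W]) = (31 - 33) / 11.2083 = -0.1784.
        Two-sided p = 2*Phi(z) = 0.858378.
Step 6: alpha = 0.1. fail to reject H0.

W+ = 31, W- = 35, W = min = 31, p = 0.858378, fail to reject H0.


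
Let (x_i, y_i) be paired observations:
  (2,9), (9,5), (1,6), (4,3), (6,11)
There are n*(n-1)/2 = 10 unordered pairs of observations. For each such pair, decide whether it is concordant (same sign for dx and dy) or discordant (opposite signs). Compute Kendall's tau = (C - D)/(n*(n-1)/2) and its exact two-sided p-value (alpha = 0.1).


Step 1: Enumerate the 10 unordered pairs (i,j) with i<j and classify each by sign(x_j-x_i) * sign(y_j-y_i).
  (1,2):dx=+7,dy=-4->D; (1,3):dx=-1,dy=-3->C; (1,4):dx=+2,dy=-6->D; (1,5):dx=+4,dy=+2->C
  (2,3):dx=-8,dy=+1->D; (2,4):dx=-5,dy=-2->C; (2,5):dx=-3,dy=+6->D; (3,4):dx=+3,dy=-3->D
  (3,5):dx=+5,dy=+5->C; (4,5):dx=+2,dy=+8->C
Step 2: C = 5, D = 5, total pairs = 10.
Step 3: tau = (C - D)/(n(n-1)/2) = (5 - 5)/10 = 0.000000.
Step 4: Exact two-sided p-value (enumerate n! = 120 permutations of y under H0): p = 1.000000.
Step 5: alpha = 0.1. fail to reject H0.

tau_b = 0.0000 (C=5, D=5), p = 1.000000, fail to reject H0.


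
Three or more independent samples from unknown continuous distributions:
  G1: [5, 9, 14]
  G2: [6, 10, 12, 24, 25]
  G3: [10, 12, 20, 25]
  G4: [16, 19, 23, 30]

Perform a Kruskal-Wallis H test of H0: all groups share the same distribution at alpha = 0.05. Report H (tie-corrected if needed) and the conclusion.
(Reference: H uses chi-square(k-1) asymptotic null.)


Step 1: Combine all N = 16 observations and assign midranks.
sorted (value, group, rank): (5,G1,1), (6,G2,2), (9,G1,3), (10,G2,4.5), (10,G3,4.5), (12,G2,6.5), (12,G3,6.5), (14,G1,8), (16,G4,9), (19,G4,10), (20,G3,11), (23,G4,12), (24,G2,13), (25,G2,14.5), (25,G3,14.5), (30,G4,16)
Step 2: Sum ranks within each group.
R_1 = 12 (n_1 = 3)
R_2 = 40.5 (n_2 = 5)
R_3 = 36.5 (n_3 = 4)
R_4 = 47 (n_4 = 4)
Step 3: H = 12/(N(N+1)) * sum(R_i^2/n_i) - 3(N+1)
     = 12/(16*17) * (12^2/3 + 40.5^2/5 + 36.5^2/4 + 47^2/4) - 3*17
     = 0.044118 * 1261.36 - 51
     = 4.648346.
Step 4: Ties present; correction factor C = 1 - 18/(16^3 - 16) = 0.995588. Corrected H = 4.648346 / 0.995588 = 4.668944.
Step 5: Under H0, H ~ chi^2(3); p-value = 0.197707.
Step 6: alpha = 0.05. fail to reject H0.

H = 4.6689, df = 3, p = 0.197707, fail to reject H0.


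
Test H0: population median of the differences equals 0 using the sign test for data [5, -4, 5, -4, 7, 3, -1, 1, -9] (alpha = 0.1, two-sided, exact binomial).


Step 1: Discard zero differences. Original n = 9; n_eff = number of nonzero differences = 9.
Nonzero differences (with sign): +5, -4, +5, -4, +7, +3, -1, +1, -9
Step 2: Count signs: positive = 5, negative = 4.
Step 3: Under H0: P(positive) = 0.5, so the number of positives S ~ Bin(9, 0.5).
Step 4: Two-sided exact p-value = sum of Bin(9,0.5) probabilities at or below the observed probability = 1.000000.
Step 5: alpha = 0.1. fail to reject H0.

n_eff = 9, pos = 5, neg = 4, p = 1.000000, fail to reject H0.


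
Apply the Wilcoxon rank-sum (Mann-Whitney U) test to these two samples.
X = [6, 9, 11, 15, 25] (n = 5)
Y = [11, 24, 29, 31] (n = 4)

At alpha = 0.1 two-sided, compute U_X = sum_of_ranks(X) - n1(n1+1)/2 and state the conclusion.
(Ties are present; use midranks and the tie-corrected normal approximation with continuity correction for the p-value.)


Step 1: Combine and sort all 9 observations; assign midranks.
sorted (value, group): (6,X), (9,X), (11,X), (11,Y), (15,X), (24,Y), (25,X), (29,Y), (31,Y)
ranks: 6->1, 9->2, 11->3.5, 11->3.5, 15->5, 24->6, 25->7, 29->8, 31->9
Step 2: Rank sum for X: R1 = 1 + 2 + 3.5 + 5 + 7 = 18.5.
Step 3: U_X = R1 - n1(n1+1)/2 = 18.5 - 5*6/2 = 18.5 - 15 = 3.5.
       U_Y = n1*n2 - U_X = 20 - 3.5 = 16.5.
Step 4: Ties are present, so use the tie-corrected normal approximation (with continuity correction) for the p-value.
Step 5: p-value = 0.139983; compare to alpha = 0.1. fail to reject H0.

U_X = 3.5, p = 0.139983, fail to reject H0 at alpha = 0.1.


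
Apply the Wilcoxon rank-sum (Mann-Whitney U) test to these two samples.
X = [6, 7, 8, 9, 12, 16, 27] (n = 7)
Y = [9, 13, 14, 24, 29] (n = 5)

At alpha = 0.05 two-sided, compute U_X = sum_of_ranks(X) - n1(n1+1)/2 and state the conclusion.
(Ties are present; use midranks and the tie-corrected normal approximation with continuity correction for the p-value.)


Step 1: Combine and sort all 12 observations; assign midranks.
sorted (value, group): (6,X), (7,X), (8,X), (9,X), (9,Y), (12,X), (13,Y), (14,Y), (16,X), (24,Y), (27,X), (29,Y)
ranks: 6->1, 7->2, 8->3, 9->4.5, 9->4.5, 12->6, 13->7, 14->8, 16->9, 24->10, 27->11, 29->12
Step 2: Rank sum for X: R1 = 1 + 2 + 3 + 4.5 + 6 + 9 + 11 = 36.5.
Step 3: U_X = R1 - n1(n1+1)/2 = 36.5 - 7*8/2 = 36.5 - 28 = 8.5.
       U_Y = n1*n2 - U_X = 35 - 8.5 = 26.5.
Step 4: Ties are present, so use the tie-corrected normal approximation (with continuity correction) for the p-value.
Step 5: p-value = 0.166721; compare to alpha = 0.05. fail to reject H0.

U_X = 8.5, p = 0.166721, fail to reject H0 at alpha = 0.05.


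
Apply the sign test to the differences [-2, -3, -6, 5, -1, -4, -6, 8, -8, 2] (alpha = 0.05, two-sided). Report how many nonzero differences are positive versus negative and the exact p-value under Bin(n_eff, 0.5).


Step 1: Discard zero differences. Original n = 10; n_eff = number of nonzero differences = 10.
Nonzero differences (with sign): -2, -3, -6, +5, -1, -4, -6, +8, -8, +2
Step 2: Count signs: positive = 3, negative = 7.
Step 3: Under H0: P(positive) = 0.5, so the number of positives S ~ Bin(10, 0.5).
Step 4: Two-sided exact p-value = sum of Bin(10,0.5) probabilities at or below the observed probability = 0.343750.
Step 5: alpha = 0.05. fail to reject H0.

n_eff = 10, pos = 3, neg = 7, p = 0.343750, fail to reject H0.


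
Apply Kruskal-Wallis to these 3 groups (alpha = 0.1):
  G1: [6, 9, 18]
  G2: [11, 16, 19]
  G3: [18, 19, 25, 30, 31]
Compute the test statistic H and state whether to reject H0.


Step 1: Combine all N = 11 observations and assign midranks.
sorted (value, group, rank): (6,G1,1), (9,G1,2), (11,G2,3), (16,G2,4), (18,G1,5.5), (18,G3,5.5), (19,G2,7.5), (19,G3,7.5), (25,G3,9), (30,G3,10), (31,G3,11)
Step 2: Sum ranks within each group.
R_1 = 8.5 (n_1 = 3)
R_2 = 14.5 (n_2 = 3)
R_3 = 43 (n_3 = 5)
Step 3: H = 12/(N(N+1)) * sum(R_i^2/n_i) - 3(N+1)
     = 12/(11*12) * (8.5^2/3 + 14.5^2/3 + 43^2/5) - 3*12
     = 0.090909 * 463.967 - 36
     = 6.178788.
Step 4: Ties present; correction factor C = 1 - 12/(11^3 - 11) = 0.990909. Corrected H = 6.178788 / 0.990909 = 6.235474.
Step 5: Under H0, H ~ chi^2(2); p-value = 0.044257.
Step 6: alpha = 0.1. reject H0.

H = 6.2355, df = 2, p = 0.044257, reject H0.


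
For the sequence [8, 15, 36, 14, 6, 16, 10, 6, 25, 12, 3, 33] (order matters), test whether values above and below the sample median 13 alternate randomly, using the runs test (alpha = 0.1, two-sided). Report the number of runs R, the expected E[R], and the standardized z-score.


Step 1: Compute median = 13; label A = above, B = below.
Labels in order: BAAABABBABBA  (n_A = 6, n_B = 6)
Step 2: Count runs R = 8.
Step 3: Under H0 (random ordering), E[R] = 2*n_A*n_B/(n_A+n_B) + 1 = 2*6*6/12 + 1 = 7.0000.
        Var[R] = 2*n_A*n_B*(2*n_A*n_B - n_A - n_B) / ((n_A+n_B)^2 * (n_A+n_B-1)) = 4320/1584 = 2.7273.
        SD[R] = 1.6514.
Step 4: Continuity-corrected z = (R - 0.5 - E[R]) / SD[R] = (8 - 0.5 - 7.0000) / 1.6514 = 0.3028.
Step 5: Two-sided p-value via normal approximation = 2*(1 - Phi(|z|)) = 0.762069.
Step 6: alpha = 0.1. fail to reject H0.

R = 8, z = 0.3028, p = 0.762069, fail to reject H0.


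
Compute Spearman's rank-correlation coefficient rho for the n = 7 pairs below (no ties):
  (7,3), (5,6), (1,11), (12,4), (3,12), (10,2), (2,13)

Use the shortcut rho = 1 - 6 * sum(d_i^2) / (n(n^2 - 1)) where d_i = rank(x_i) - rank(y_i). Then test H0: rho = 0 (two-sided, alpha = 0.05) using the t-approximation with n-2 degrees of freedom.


Step 1: Rank x and y separately (midranks; no ties here).
rank(x): 7->5, 5->4, 1->1, 12->7, 3->3, 10->6, 2->2
rank(y): 3->2, 6->4, 11->5, 4->3, 12->6, 2->1, 13->7
Step 2: d_i = R_x(i) - R_y(i); compute d_i^2.
  (5-2)^2=9, (4-4)^2=0, (1-5)^2=16, (7-3)^2=16, (3-6)^2=9, (6-1)^2=25, (2-7)^2=25
sum(d^2) = 100.
Step 3: rho = 1 - 6*100 / (7*(7^2 - 1)) = 1 - 600/336 = -0.785714.
Step 4: Under H0, t = rho * sqrt((n-2)/(1-rho^2)) = -2.8402 ~ t(5).
Step 5: Two-sided p-value from the t-distribution with 5 df = 0.036238.
Step 6: alpha = 0.05. reject H0.

rho = -0.7857, p = 0.036238, reject H0 at alpha = 0.05.


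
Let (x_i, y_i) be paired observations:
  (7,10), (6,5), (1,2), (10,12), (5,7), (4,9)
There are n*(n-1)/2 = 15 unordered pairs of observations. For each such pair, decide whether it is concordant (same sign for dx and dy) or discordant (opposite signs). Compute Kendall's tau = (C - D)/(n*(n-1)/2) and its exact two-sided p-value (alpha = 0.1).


Step 1: Enumerate the 15 unordered pairs (i,j) with i<j and classify each by sign(x_j-x_i) * sign(y_j-y_i).
  (1,2):dx=-1,dy=-5->C; (1,3):dx=-6,dy=-8->C; (1,4):dx=+3,dy=+2->C; (1,5):dx=-2,dy=-3->C
  (1,6):dx=-3,dy=-1->C; (2,3):dx=-5,dy=-3->C; (2,4):dx=+4,dy=+7->C; (2,5):dx=-1,dy=+2->D
  (2,6):dx=-2,dy=+4->D; (3,4):dx=+9,dy=+10->C; (3,5):dx=+4,dy=+5->C; (3,6):dx=+3,dy=+7->C
  (4,5):dx=-5,dy=-5->C; (4,6):dx=-6,dy=-3->C; (5,6):dx=-1,dy=+2->D
Step 2: C = 12, D = 3, total pairs = 15.
Step 3: tau = (C - D)/(n(n-1)/2) = (12 - 3)/15 = 0.600000.
Step 4: Exact two-sided p-value (enumerate n! = 720 permutations of y under H0): p = 0.136111.
Step 5: alpha = 0.1. fail to reject H0.

tau_b = 0.6000 (C=12, D=3), p = 0.136111, fail to reject H0.


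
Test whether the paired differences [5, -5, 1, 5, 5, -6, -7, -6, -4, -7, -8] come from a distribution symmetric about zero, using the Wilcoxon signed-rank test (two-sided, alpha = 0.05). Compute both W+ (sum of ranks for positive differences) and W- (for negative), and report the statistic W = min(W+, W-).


Step 1: Drop any zero differences (none here) and take |d_i|.
|d| = [5, 5, 1, 5, 5, 6, 7, 6, 4, 7, 8]
Step 2: Midrank |d_i| (ties get averaged ranks).
ranks: |5|->4.5, |5|->4.5, |1|->1, |5|->4.5, |5|->4.5, |6|->7.5, |7|->9.5, |6|->7.5, |4|->2, |7|->9.5, |8|->11
Step 3: Attach original signs; sum ranks with positive sign and with negative sign.
W+ = 4.5 + 1 + 4.5 + 4.5 = 14.5
W- = 4.5 + 7.5 + 9.5 + 7.5 + 2 + 9.5 + 11 = 51.5
(Check: W+ + W- = 66 should equal n(n+1)/2 = 66.)
Step 4: Test statistic W = min(W+, W-) = 14.5.
Step 5: Ties in |d|, so use the tie-corrected normal approximation.
        E[W] = n(n+1)/4 = 11*12/4 = 33.
        Tie groups: |d|=5 (t=4), |d|=6 (t=2), |d|=7 (t=2); sum(t^3 - t) = 72.
        Var[W] = n(n+1)(2n+1)/24 - sum(t^3-t)/48 = 3036/24 - 72/48 = 125.
        z = (W - E[W]) / sqrt(Var[W]) = (14.5 - 33) / 11.1803 = -1.6547.
        Two-sided p = 2*Phi(z) = 0.097987.
Step 6: alpha = 0.05. fail to reject H0.

W+ = 14.5, W- = 51.5, W = min = 14.5, p = 0.097987, fail to reject H0.


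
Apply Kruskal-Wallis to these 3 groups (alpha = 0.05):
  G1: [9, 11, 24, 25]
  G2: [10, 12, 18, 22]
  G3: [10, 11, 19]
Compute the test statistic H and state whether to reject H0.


Step 1: Combine all N = 11 observations and assign midranks.
sorted (value, group, rank): (9,G1,1), (10,G2,2.5), (10,G3,2.5), (11,G1,4.5), (11,G3,4.5), (12,G2,6), (18,G2,7), (19,G3,8), (22,G2,9), (24,G1,10), (25,G1,11)
Step 2: Sum ranks within each group.
R_1 = 26.5 (n_1 = 4)
R_2 = 24.5 (n_2 = 4)
R_3 = 15 (n_3 = 3)
Step 3: H = 12/(N(N+1)) * sum(R_i^2/n_i) - 3(N+1)
     = 12/(11*12) * (26.5^2/4 + 24.5^2/4 + 15^2/3) - 3*12
     = 0.090909 * 400.625 - 36
     = 0.420455.
Step 4: Ties present; correction factor C = 1 - 12/(11^3 - 11) = 0.990909. Corrected H = 0.420455 / 0.990909 = 0.424312.
Step 5: Under H0, H ~ chi^2(2); p-value = 0.808839.
Step 6: alpha = 0.05. fail to reject H0.

H = 0.4243, df = 2, p = 0.808839, fail to reject H0.


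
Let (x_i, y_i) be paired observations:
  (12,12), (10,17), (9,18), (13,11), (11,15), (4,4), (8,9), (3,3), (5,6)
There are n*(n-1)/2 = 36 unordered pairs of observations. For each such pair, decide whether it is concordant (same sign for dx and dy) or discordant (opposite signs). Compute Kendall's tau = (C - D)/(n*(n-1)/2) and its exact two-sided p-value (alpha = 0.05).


Step 1: Enumerate the 36 unordered pairs (i,j) with i<j and classify each by sign(x_j-x_i) * sign(y_j-y_i).
  (1,2):dx=-2,dy=+5->D; (1,3):dx=-3,dy=+6->D; (1,4):dx=+1,dy=-1->D; (1,5):dx=-1,dy=+3->D
  (1,6):dx=-8,dy=-8->C; (1,7):dx=-4,dy=-3->C; (1,8):dx=-9,dy=-9->C; (1,9):dx=-7,dy=-6->C
  (2,3):dx=-1,dy=+1->D; (2,4):dx=+3,dy=-6->D; (2,5):dx=+1,dy=-2->D; (2,6):dx=-6,dy=-13->C
  (2,7):dx=-2,dy=-8->C; (2,8):dx=-7,dy=-14->C; (2,9):dx=-5,dy=-11->C; (3,4):dx=+4,dy=-7->D
  (3,5):dx=+2,dy=-3->D; (3,6):dx=-5,dy=-14->C; (3,7):dx=-1,dy=-9->C; (3,8):dx=-6,dy=-15->C
  (3,9):dx=-4,dy=-12->C; (4,5):dx=-2,dy=+4->D; (4,6):dx=-9,dy=-7->C; (4,7):dx=-5,dy=-2->C
  (4,8):dx=-10,dy=-8->C; (4,9):dx=-8,dy=-5->C; (5,6):dx=-7,dy=-11->C; (5,7):dx=-3,dy=-6->C
  (5,8):dx=-8,dy=-12->C; (5,9):dx=-6,dy=-9->C; (6,7):dx=+4,dy=+5->C; (6,8):dx=-1,dy=-1->C
  (6,9):dx=+1,dy=+2->C; (7,8):dx=-5,dy=-6->C; (7,9):dx=-3,dy=-3->C; (8,9):dx=+2,dy=+3->C
Step 2: C = 26, D = 10, total pairs = 36.
Step 3: tau = (C - D)/(n(n-1)/2) = (26 - 10)/36 = 0.444444.
Step 4: Exact two-sided p-value (enumerate n! = 362880 permutations of y under H0): p = 0.119439.
Step 5: alpha = 0.05. fail to reject H0.

tau_b = 0.4444 (C=26, D=10), p = 0.119439, fail to reject H0.


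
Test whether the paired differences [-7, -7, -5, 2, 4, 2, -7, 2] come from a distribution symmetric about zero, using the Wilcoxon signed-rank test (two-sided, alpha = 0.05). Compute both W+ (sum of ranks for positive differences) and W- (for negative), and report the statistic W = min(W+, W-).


Step 1: Drop any zero differences (none here) and take |d_i|.
|d| = [7, 7, 5, 2, 4, 2, 7, 2]
Step 2: Midrank |d_i| (ties get averaged ranks).
ranks: |7|->7, |7|->7, |5|->5, |2|->2, |4|->4, |2|->2, |7|->7, |2|->2
Step 3: Attach original signs; sum ranks with positive sign and with negative sign.
W+ = 2 + 4 + 2 + 2 = 10
W- = 7 + 7 + 5 + 7 = 26
(Check: W+ + W- = 36 should equal n(n+1)/2 = 36.)
Step 4: Test statistic W = min(W+, W-) = 10.
Step 5: Ties in |d|, so use the tie-corrected normal approximation.
        E[W] = n(n+1)/4 = 8*9/4 = 18.
        Tie groups: |d|=2 (t=3), |d|=7 (t=3); sum(t^3 - t) = 48.
        Var[W] = n(n+1)(2n+1)/24 - sum(t^3-t)/48 = 1224/24 - 48/48 = 50.
        z = (W - E[W]) / sqrt(Var[W]) = (10 - 18) / 7.0711 = -1.1314.
        Two-sided p = 2*Phi(z) = 0.257899.
Step 6: alpha = 0.05. fail to reject H0.

W+ = 10, W- = 26, W = min = 10, p = 0.257899, fail to reject H0.


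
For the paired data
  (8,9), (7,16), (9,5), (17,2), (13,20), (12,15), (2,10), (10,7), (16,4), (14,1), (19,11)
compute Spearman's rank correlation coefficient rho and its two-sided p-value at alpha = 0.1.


Step 1: Rank x and y separately (midranks; no ties here).
rank(x): 8->3, 7->2, 9->4, 17->10, 13->7, 12->6, 2->1, 10->5, 16->9, 14->8, 19->11
rank(y): 9->6, 16->10, 5->4, 2->2, 20->11, 15->9, 10->7, 7->5, 4->3, 1->1, 11->8
Step 2: d_i = R_x(i) - R_y(i); compute d_i^2.
  (3-6)^2=9, (2-10)^2=64, (4-4)^2=0, (10-2)^2=64, (7-11)^2=16, (6-9)^2=9, (1-7)^2=36, (5-5)^2=0, (9-3)^2=36, (8-1)^2=49, (11-8)^2=9
sum(d^2) = 292.
Step 3: rho = 1 - 6*292 / (11*(11^2 - 1)) = 1 - 1752/1320 = -0.327273.
Step 4: Under H0, t = rho * sqrt((n-2)/(1-rho^2)) = -1.0390 ~ t(9).
Step 5: Two-sided p-value from the t-distribution with 9 df = 0.325895.
Step 6: alpha = 0.1. fail to reject H0.

rho = -0.3273, p = 0.325895, fail to reject H0 at alpha = 0.1.


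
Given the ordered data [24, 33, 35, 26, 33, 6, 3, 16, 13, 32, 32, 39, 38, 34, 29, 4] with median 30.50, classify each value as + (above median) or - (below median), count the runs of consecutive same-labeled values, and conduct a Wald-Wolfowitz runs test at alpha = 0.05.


Step 1: Compute median = 30.50; label A = above, B = below.
Labels in order: BAABABBBBAAAAABB  (n_A = 8, n_B = 8)
Step 2: Count runs R = 7.
Step 3: Under H0 (random ordering), E[R] = 2*n_A*n_B/(n_A+n_B) + 1 = 2*8*8/16 + 1 = 9.0000.
        Var[R] = 2*n_A*n_B*(2*n_A*n_B - n_A - n_B) / ((n_A+n_B)^2 * (n_A+n_B-1)) = 14336/3840 = 3.7333.
        SD[R] = 1.9322.
Step 4: Continuity-corrected z = (R + 0.5 - E[R]) / SD[R] = (7 + 0.5 - 9.0000) / 1.9322 = -0.7763.
Step 5: Two-sided p-value via normal approximation = 2*(1 - Phi(|z|)) = 0.437558.
Step 6: alpha = 0.05. fail to reject H0.

R = 7, z = -0.7763, p = 0.437558, fail to reject H0.


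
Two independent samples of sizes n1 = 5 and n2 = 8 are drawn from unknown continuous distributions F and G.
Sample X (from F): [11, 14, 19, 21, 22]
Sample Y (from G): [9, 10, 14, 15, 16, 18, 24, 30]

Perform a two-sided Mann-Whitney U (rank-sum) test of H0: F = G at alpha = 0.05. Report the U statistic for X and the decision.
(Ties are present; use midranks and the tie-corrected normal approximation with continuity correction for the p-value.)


Step 1: Combine and sort all 13 observations; assign midranks.
sorted (value, group): (9,Y), (10,Y), (11,X), (14,X), (14,Y), (15,Y), (16,Y), (18,Y), (19,X), (21,X), (22,X), (24,Y), (30,Y)
ranks: 9->1, 10->2, 11->3, 14->4.5, 14->4.5, 15->6, 16->7, 18->8, 19->9, 21->10, 22->11, 24->12, 30->13
Step 2: Rank sum for X: R1 = 3 + 4.5 + 9 + 10 + 11 = 37.5.
Step 3: U_X = R1 - n1(n1+1)/2 = 37.5 - 5*6/2 = 37.5 - 15 = 22.5.
       U_Y = n1*n2 - U_X = 40 - 22.5 = 17.5.
Step 4: Ties are present, so use the tie-corrected normal approximation (with continuity correction) for the p-value.
Step 5: p-value = 0.769390; compare to alpha = 0.05. fail to reject H0.

U_X = 22.5, p = 0.769390, fail to reject H0 at alpha = 0.05.


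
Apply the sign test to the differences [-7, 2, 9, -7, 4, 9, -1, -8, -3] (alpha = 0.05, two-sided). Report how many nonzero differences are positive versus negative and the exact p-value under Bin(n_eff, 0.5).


Step 1: Discard zero differences. Original n = 9; n_eff = number of nonzero differences = 9.
Nonzero differences (with sign): -7, +2, +9, -7, +4, +9, -1, -8, -3
Step 2: Count signs: positive = 4, negative = 5.
Step 3: Under H0: P(positive) = 0.5, so the number of positives S ~ Bin(9, 0.5).
Step 4: Two-sided exact p-value = sum of Bin(9,0.5) probabilities at or below the observed probability = 1.000000.
Step 5: alpha = 0.05. fail to reject H0.

n_eff = 9, pos = 4, neg = 5, p = 1.000000, fail to reject H0.


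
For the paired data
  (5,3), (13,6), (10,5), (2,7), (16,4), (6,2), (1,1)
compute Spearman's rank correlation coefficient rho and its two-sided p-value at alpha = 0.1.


Step 1: Rank x and y separately (midranks; no ties here).
rank(x): 5->3, 13->6, 10->5, 2->2, 16->7, 6->4, 1->1
rank(y): 3->3, 6->6, 5->5, 7->7, 4->4, 2->2, 1->1
Step 2: d_i = R_x(i) - R_y(i); compute d_i^2.
  (3-3)^2=0, (6-6)^2=0, (5-5)^2=0, (2-7)^2=25, (7-4)^2=9, (4-2)^2=4, (1-1)^2=0
sum(d^2) = 38.
Step 3: rho = 1 - 6*38 / (7*(7^2 - 1)) = 1 - 228/336 = 0.321429.
Step 4: Under H0, t = rho * sqrt((n-2)/(1-rho^2)) = 0.7590 ~ t(5).
Step 5: Two-sided p-value from the t-distribution with 5 df = 0.482072.
Step 6: alpha = 0.1. fail to reject H0.

rho = 0.3214, p = 0.482072, fail to reject H0 at alpha = 0.1.


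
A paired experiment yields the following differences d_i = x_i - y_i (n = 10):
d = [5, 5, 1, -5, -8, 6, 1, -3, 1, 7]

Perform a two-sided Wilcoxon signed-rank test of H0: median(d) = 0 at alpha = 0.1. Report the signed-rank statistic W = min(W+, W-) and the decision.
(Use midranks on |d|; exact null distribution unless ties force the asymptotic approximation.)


Step 1: Drop any zero differences (none here) and take |d_i|.
|d| = [5, 5, 1, 5, 8, 6, 1, 3, 1, 7]
Step 2: Midrank |d_i| (ties get averaged ranks).
ranks: |5|->6, |5|->6, |1|->2, |5|->6, |8|->10, |6|->8, |1|->2, |3|->4, |1|->2, |7|->9
Step 3: Attach original signs; sum ranks with positive sign and with negative sign.
W+ = 6 + 6 + 2 + 8 + 2 + 2 + 9 = 35
W- = 6 + 10 + 4 = 20
(Check: W+ + W- = 55 should equal n(n+1)/2 = 55.)
Step 4: Test statistic W = min(W+, W-) = 20.
Step 5: Ties in |d|, so use the tie-corrected normal approximation.
        E[W] = n(n+1)/4 = 10*11/4 = 27.5.
        Tie groups: |d|=1 (t=3), |d|=5 (t=3); sum(t^3 - t) = 48.
        Var[W] = n(n+1)(2n+1)/24 - sum(t^3-t)/48 = 2310/24 - 48/48 = 95.25.
        z = (W - E[W]) / sqrt(Var[W]) = (20 - 27.5) / 9.7596 = -0.7685.
        Two-sided p = 2*Phi(z) = 0.442206.
Step 6: alpha = 0.1. fail to reject H0.

W+ = 35, W- = 20, W = min = 20, p = 0.442206, fail to reject H0.


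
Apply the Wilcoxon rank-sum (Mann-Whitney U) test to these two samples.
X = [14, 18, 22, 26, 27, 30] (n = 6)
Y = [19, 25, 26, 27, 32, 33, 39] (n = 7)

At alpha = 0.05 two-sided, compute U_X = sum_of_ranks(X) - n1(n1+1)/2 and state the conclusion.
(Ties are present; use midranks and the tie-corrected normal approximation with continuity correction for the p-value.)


Step 1: Combine and sort all 13 observations; assign midranks.
sorted (value, group): (14,X), (18,X), (19,Y), (22,X), (25,Y), (26,X), (26,Y), (27,X), (27,Y), (30,X), (32,Y), (33,Y), (39,Y)
ranks: 14->1, 18->2, 19->3, 22->4, 25->5, 26->6.5, 26->6.5, 27->8.5, 27->8.5, 30->10, 32->11, 33->12, 39->13
Step 2: Rank sum for X: R1 = 1 + 2 + 4 + 6.5 + 8.5 + 10 = 32.
Step 3: U_X = R1 - n1(n1+1)/2 = 32 - 6*7/2 = 32 - 21 = 11.
       U_Y = n1*n2 - U_X = 42 - 11 = 31.
Step 4: Ties are present, so use the tie-corrected normal approximation (with continuity correction) for the p-value.
Step 5: p-value = 0.173549; compare to alpha = 0.05. fail to reject H0.

U_X = 11, p = 0.173549, fail to reject H0 at alpha = 0.05.


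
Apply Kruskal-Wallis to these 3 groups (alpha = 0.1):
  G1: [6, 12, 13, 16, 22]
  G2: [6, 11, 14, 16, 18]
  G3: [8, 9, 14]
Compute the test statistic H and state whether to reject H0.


Step 1: Combine all N = 13 observations and assign midranks.
sorted (value, group, rank): (6,G1,1.5), (6,G2,1.5), (8,G3,3), (9,G3,4), (11,G2,5), (12,G1,6), (13,G1,7), (14,G2,8.5), (14,G3,8.5), (16,G1,10.5), (16,G2,10.5), (18,G2,12), (22,G1,13)
Step 2: Sum ranks within each group.
R_1 = 38 (n_1 = 5)
R_2 = 37.5 (n_2 = 5)
R_3 = 15.5 (n_3 = 3)
Step 3: H = 12/(N(N+1)) * sum(R_i^2/n_i) - 3(N+1)
     = 12/(13*14) * (38^2/5 + 37.5^2/5 + 15.5^2/3) - 3*14
     = 0.065934 * 650.133 - 42
     = 0.865934.
Step 4: Ties present; correction factor C = 1 - 18/(13^3 - 13) = 0.991758. Corrected H = 0.865934 / 0.991758 = 0.873130.
Step 5: Under H0, H ~ chi^2(2); p-value = 0.646252.
Step 6: alpha = 0.1. fail to reject H0.

H = 0.8731, df = 2, p = 0.646252, fail to reject H0.


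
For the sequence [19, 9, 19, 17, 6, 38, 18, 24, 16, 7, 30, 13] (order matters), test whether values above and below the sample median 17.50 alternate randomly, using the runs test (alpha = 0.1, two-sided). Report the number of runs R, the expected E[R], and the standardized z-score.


Step 1: Compute median = 17.50; label A = above, B = below.
Labels in order: ABABBAAABBAB  (n_A = 6, n_B = 6)
Step 2: Count runs R = 8.
Step 3: Under H0 (random ordering), E[R] = 2*n_A*n_B/(n_A+n_B) + 1 = 2*6*6/12 + 1 = 7.0000.
        Var[R] = 2*n_A*n_B*(2*n_A*n_B - n_A - n_B) / ((n_A+n_B)^2 * (n_A+n_B-1)) = 4320/1584 = 2.7273.
        SD[R] = 1.6514.
Step 4: Continuity-corrected z = (R - 0.5 - E[R]) / SD[R] = (8 - 0.5 - 7.0000) / 1.6514 = 0.3028.
Step 5: Two-sided p-value via normal approximation = 2*(1 - Phi(|z|)) = 0.762069.
Step 6: alpha = 0.1. fail to reject H0.

R = 8, z = 0.3028, p = 0.762069, fail to reject H0.


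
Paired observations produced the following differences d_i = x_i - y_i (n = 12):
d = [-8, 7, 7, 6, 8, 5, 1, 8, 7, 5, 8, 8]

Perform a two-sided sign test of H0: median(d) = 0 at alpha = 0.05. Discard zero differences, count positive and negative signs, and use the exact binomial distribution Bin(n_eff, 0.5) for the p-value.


Step 1: Discard zero differences. Original n = 12; n_eff = number of nonzero differences = 12.
Nonzero differences (with sign): -8, +7, +7, +6, +8, +5, +1, +8, +7, +5, +8, +8
Step 2: Count signs: positive = 11, negative = 1.
Step 3: Under H0: P(positive) = 0.5, so the number of positives S ~ Bin(12, 0.5).
Step 4: Two-sided exact p-value = sum of Bin(12,0.5) probabilities at or below the observed probability = 0.006348.
Step 5: alpha = 0.05. reject H0.

n_eff = 12, pos = 11, neg = 1, p = 0.006348, reject H0.


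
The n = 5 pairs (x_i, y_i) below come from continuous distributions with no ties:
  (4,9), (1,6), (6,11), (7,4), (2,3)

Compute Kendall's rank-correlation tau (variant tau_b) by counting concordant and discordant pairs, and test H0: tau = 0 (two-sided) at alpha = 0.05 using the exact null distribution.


Step 1: Enumerate the 10 unordered pairs (i,j) with i<j and classify each by sign(x_j-x_i) * sign(y_j-y_i).
  (1,2):dx=-3,dy=-3->C; (1,3):dx=+2,dy=+2->C; (1,4):dx=+3,dy=-5->D; (1,5):dx=-2,dy=-6->C
  (2,3):dx=+5,dy=+5->C; (2,4):dx=+6,dy=-2->D; (2,5):dx=+1,dy=-3->D; (3,4):dx=+1,dy=-7->D
  (3,5):dx=-4,dy=-8->C; (4,5):dx=-5,dy=-1->C
Step 2: C = 6, D = 4, total pairs = 10.
Step 3: tau = (C - D)/(n(n-1)/2) = (6 - 4)/10 = 0.200000.
Step 4: Exact two-sided p-value (enumerate n! = 120 permutations of y under H0): p = 0.816667.
Step 5: alpha = 0.05. fail to reject H0.

tau_b = 0.2000 (C=6, D=4), p = 0.816667, fail to reject H0.


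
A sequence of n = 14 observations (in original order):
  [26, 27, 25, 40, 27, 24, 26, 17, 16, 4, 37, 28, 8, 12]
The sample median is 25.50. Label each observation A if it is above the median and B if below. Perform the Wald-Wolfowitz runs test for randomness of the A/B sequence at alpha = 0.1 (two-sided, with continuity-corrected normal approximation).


Step 1: Compute median = 25.50; label A = above, B = below.
Labels in order: AABAABABBBAABB  (n_A = 7, n_B = 7)
Step 2: Count runs R = 8.
Step 3: Under H0 (random ordering), E[R] = 2*n_A*n_B/(n_A+n_B) + 1 = 2*7*7/14 + 1 = 8.0000.
        Var[R] = 2*n_A*n_B*(2*n_A*n_B - n_A - n_B) / ((n_A+n_B)^2 * (n_A+n_B-1)) = 8232/2548 = 3.2308.
        SD[R] = 1.7974.
Step 4: R = E[R], so z = 0 with no continuity correction.
Step 5: Two-sided p-value via normal approximation = 2*(1 - Phi(|z|)) = 1.000000.
Step 6: alpha = 0.1. fail to reject H0.

R = 8, z = 0.0000, p = 1.000000, fail to reject H0.


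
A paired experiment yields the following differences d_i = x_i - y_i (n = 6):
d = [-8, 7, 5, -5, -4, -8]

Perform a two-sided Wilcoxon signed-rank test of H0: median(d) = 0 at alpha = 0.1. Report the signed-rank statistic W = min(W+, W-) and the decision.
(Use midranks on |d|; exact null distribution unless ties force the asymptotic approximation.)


Step 1: Drop any zero differences (none here) and take |d_i|.
|d| = [8, 7, 5, 5, 4, 8]
Step 2: Midrank |d_i| (ties get averaged ranks).
ranks: |8|->5.5, |7|->4, |5|->2.5, |5|->2.5, |4|->1, |8|->5.5
Step 3: Attach original signs; sum ranks with positive sign and with negative sign.
W+ = 4 + 2.5 = 6.5
W- = 5.5 + 2.5 + 1 + 5.5 = 14.5
(Check: W+ + W- = 21 should equal n(n+1)/2 = 21.)
Step 4: Test statistic W = min(W+, W-) = 6.5.
Step 5: Ties in |d|, so use the tie-corrected normal approximation.
        E[W] = n(n+1)/4 = 6*7/4 = 10.5.
        Tie groups: |d|=5 (t=2), |d|=8 (t=2); sum(t^3 - t) = 12.
        Var[W] = n(n+1)(2n+1)/24 - sum(t^3-t)/48 = 546/24 - 12/48 = 22.5.
        z = (W - E[W]) / sqrt(Var[W]) = (6.5 - 10.5) / 4.7434 = -0.8433.
        Two-sided p = 2*Phi(z) = 0.399075.
Step 6: alpha = 0.1. fail to reject H0.

W+ = 6.5, W- = 14.5, W = min = 6.5, p = 0.399075, fail to reject H0.


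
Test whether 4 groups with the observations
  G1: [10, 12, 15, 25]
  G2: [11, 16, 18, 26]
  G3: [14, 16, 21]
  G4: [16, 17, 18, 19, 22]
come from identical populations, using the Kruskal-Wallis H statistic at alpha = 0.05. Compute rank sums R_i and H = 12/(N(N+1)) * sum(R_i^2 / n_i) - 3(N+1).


Step 1: Combine all N = 16 observations and assign midranks.
sorted (value, group, rank): (10,G1,1), (11,G2,2), (12,G1,3), (14,G3,4), (15,G1,5), (16,G2,7), (16,G3,7), (16,G4,7), (17,G4,9), (18,G2,10.5), (18,G4,10.5), (19,G4,12), (21,G3,13), (22,G4,14), (25,G1,15), (26,G2,16)
Step 2: Sum ranks within each group.
R_1 = 24 (n_1 = 4)
R_2 = 35.5 (n_2 = 4)
R_3 = 24 (n_3 = 3)
R_4 = 52.5 (n_4 = 5)
Step 3: H = 12/(N(N+1)) * sum(R_i^2/n_i) - 3(N+1)
     = 12/(16*17) * (24^2/4 + 35.5^2/4 + 24^2/3 + 52.5^2/5) - 3*17
     = 0.044118 * 1202.31 - 51
     = 2.043199.
Step 4: Ties present; correction factor C = 1 - 30/(16^3 - 16) = 0.992647. Corrected H = 2.043199 / 0.992647 = 2.058333.
Step 5: Under H0, H ~ chi^2(3); p-value = 0.560388.
Step 6: alpha = 0.05. fail to reject H0.

H = 2.0583, df = 3, p = 0.560388, fail to reject H0.


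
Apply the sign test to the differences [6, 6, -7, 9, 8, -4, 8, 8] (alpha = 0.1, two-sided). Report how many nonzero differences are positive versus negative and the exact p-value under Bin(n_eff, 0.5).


Step 1: Discard zero differences. Original n = 8; n_eff = number of nonzero differences = 8.
Nonzero differences (with sign): +6, +6, -7, +9, +8, -4, +8, +8
Step 2: Count signs: positive = 6, negative = 2.
Step 3: Under H0: P(positive) = 0.5, so the number of positives S ~ Bin(8, 0.5).
Step 4: Two-sided exact p-value = sum of Bin(8,0.5) probabilities at or below the observed probability = 0.289062.
Step 5: alpha = 0.1. fail to reject H0.

n_eff = 8, pos = 6, neg = 2, p = 0.289062, fail to reject H0.


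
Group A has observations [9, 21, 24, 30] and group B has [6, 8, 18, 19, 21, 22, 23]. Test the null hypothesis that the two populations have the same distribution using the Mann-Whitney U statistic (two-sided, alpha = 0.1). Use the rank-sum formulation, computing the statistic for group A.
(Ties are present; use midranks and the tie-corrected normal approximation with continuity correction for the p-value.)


Step 1: Combine and sort all 11 observations; assign midranks.
sorted (value, group): (6,Y), (8,Y), (9,X), (18,Y), (19,Y), (21,X), (21,Y), (22,Y), (23,Y), (24,X), (30,X)
ranks: 6->1, 8->2, 9->3, 18->4, 19->5, 21->6.5, 21->6.5, 22->8, 23->9, 24->10, 30->11
Step 2: Rank sum for X: R1 = 3 + 6.5 + 10 + 11 = 30.5.
Step 3: U_X = R1 - n1(n1+1)/2 = 30.5 - 4*5/2 = 30.5 - 10 = 20.5.
       U_Y = n1*n2 - U_X = 28 - 20.5 = 7.5.
Step 4: Ties are present, so use the tie-corrected normal approximation (with continuity correction) for the p-value.
Step 5: p-value = 0.255756; compare to alpha = 0.1. fail to reject H0.

U_X = 20.5, p = 0.255756, fail to reject H0 at alpha = 0.1.


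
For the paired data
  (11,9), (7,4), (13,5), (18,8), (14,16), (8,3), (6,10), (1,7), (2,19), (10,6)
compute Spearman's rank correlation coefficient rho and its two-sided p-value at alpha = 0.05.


Step 1: Rank x and y separately (midranks; no ties here).
rank(x): 11->7, 7->4, 13->8, 18->10, 14->9, 8->5, 6->3, 1->1, 2->2, 10->6
rank(y): 9->7, 4->2, 5->3, 8->6, 16->9, 3->1, 10->8, 7->5, 19->10, 6->4
Step 2: d_i = R_x(i) - R_y(i); compute d_i^2.
  (7-7)^2=0, (4-2)^2=4, (8-3)^2=25, (10-6)^2=16, (9-9)^2=0, (5-1)^2=16, (3-8)^2=25, (1-5)^2=16, (2-10)^2=64, (6-4)^2=4
sum(d^2) = 170.
Step 3: rho = 1 - 6*170 / (10*(10^2 - 1)) = 1 - 1020/990 = -0.030303.
Step 4: Under H0, t = rho * sqrt((n-2)/(1-rho^2)) = -0.0857 ~ t(8).
Step 5: Two-sided p-value from the t-distribution with 8 df = 0.933773.
Step 6: alpha = 0.05. fail to reject H0.

rho = -0.0303, p = 0.933773, fail to reject H0 at alpha = 0.05.


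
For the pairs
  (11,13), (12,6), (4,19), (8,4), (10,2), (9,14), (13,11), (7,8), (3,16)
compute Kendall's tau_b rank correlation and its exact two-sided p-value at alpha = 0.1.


Step 1: Enumerate the 36 unordered pairs (i,j) with i<j and classify each by sign(x_j-x_i) * sign(y_j-y_i).
  (1,2):dx=+1,dy=-7->D; (1,3):dx=-7,dy=+6->D; (1,4):dx=-3,dy=-9->C; (1,5):dx=-1,dy=-11->C
  (1,6):dx=-2,dy=+1->D; (1,7):dx=+2,dy=-2->D; (1,8):dx=-4,dy=-5->C; (1,9):dx=-8,dy=+3->D
  (2,3):dx=-8,dy=+13->D; (2,4):dx=-4,dy=-2->C; (2,5):dx=-2,dy=-4->C; (2,6):dx=-3,dy=+8->D
  (2,7):dx=+1,dy=+5->C; (2,8):dx=-5,dy=+2->D; (2,9):dx=-9,dy=+10->D; (3,4):dx=+4,dy=-15->D
  (3,5):dx=+6,dy=-17->D; (3,6):dx=+5,dy=-5->D; (3,7):dx=+9,dy=-8->D; (3,8):dx=+3,dy=-11->D
  (3,9):dx=-1,dy=-3->C; (4,5):dx=+2,dy=-2->D; (4,6):dx=+1,dy=+10->C; (4,7):dx=+5,dy=+7->C
  (4,8):dx=-1,dy=+4->D; (4,9):dx=-5,dy=+12->D; (5,6):dx=-1,dy=+12->D; (5,7):dx=+3,dy=+9->C
  (5,8):dx=-3,dy=+6->D; (5,9):dx=-7,dy=+14->D; (6,7):dx=+4,dy=-3->D; (6,8):dx=-2,dy=-6->C
  (6,9):dx=-6,dy=+2->D; (7,8):dx=-6,dy=-3->C; (7,9):dx=-10,dy=+5->D; (8,9):dx=-4,dy=+8->D
Step 2: C = 12, D = 24, total pairs = 36.
Step 3: tau = (C - D)/(n(n-1)/2) = (12 - 24)/36 = -0.333333.
Step 4: Exact two-sided p-value (enumerate n! = 362880 permutations of y under H0): p = 0.259518.
Step 5: alpha = 0.1. fail to reject H0.

tau_b = -0.3333 (C=12, D=24), p = 0.259518, fail to reject H0.


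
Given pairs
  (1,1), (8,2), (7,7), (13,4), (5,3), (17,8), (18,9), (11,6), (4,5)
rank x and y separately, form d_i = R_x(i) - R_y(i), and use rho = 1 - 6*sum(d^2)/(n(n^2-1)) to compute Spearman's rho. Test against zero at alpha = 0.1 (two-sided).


Step 1: Rank x and y separately (midranks; no ties here).
rank(x): 1->1, 8->5, 7->4, 13->7, 5->3, 17->8, 18->9, 11->6, 4->2
rank(y): 1->1, 2->2, 7->7, 4->4, 3->3, 8->8, 9->9, 6->6, 5->5
Step 2: d_i = R_x(i) - R_y(i); compute d_i^2.
  (1-1)^2=0, (5-2)^2=9, (4-7)^2=9, (7-4)^2=9, (3-3)^2=0, (8-8)^2=0, (9-9)^2=0, (6-6)^2=0, (2-5)^2=9
sum(d^2) = 36.
Step 3: rho = 1 - 6*36 / (9*(9^2 - 1)) = 1 - 216/720 = 0.700000.
Step 4: Under H0, t = rho * sqrt((n-2)/(1-rho^2)) = 2.5934 ~ t(7).
Step 5: Two-sided p-value from the t-distribution with 7 df = 0.035770.
Step 6: alpha = 0.1. reject H0.

rho = 0.7000, p = 0.035770, reject H0 at alpha = 0.1.


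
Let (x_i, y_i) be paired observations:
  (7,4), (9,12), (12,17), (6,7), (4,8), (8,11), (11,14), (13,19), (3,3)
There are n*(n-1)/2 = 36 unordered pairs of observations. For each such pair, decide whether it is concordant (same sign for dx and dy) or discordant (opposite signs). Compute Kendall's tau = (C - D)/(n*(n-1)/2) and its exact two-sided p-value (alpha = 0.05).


Step 1: Enumerate the 36 unordered pairs (i,j) with i<j and classify each by sign(x_j-x_i) * sign(y_j-y_i).
  (1,2):dx=+2,dy=+8->C; (1,3):dx=+5,dy=+13->C; (1,4):dx=-1,dy=+3->D; (1,5):dx=-3,dy=+4->D
  (1,6):dx=+1,dy=+7->C; (1,7):dx=+4,dy=+10->C; (1,8):dx=+6,dy=+15->C; (1,9):dx=-4,dy=-1->C
  (2,3):dx=+3,dy=+5->C; (2,4):dx=-3,dy=-5->C; (2,5):dx=-5,dy=-4->C; (2,6):dx=-1,dy=-1->C
  (2,7):dx=+2,dy=+2->C; (2,8):dx=+4,dy=+7->C; (2,9):dx=-6,dy=-9->C; (3,4):dx=-6,dy=-10->C
  (3,5):dx=-8,dy=-9->C; (3,6):dx=-4,dy=-6->C; (3,7):dx=-1,dy=-3->C; (3,8):dx=+1,dy=+2->C
  (3,9):dx=-9,dy=-14->C; (4,5):dx=-2,dy=+1->D; (4,6):dx=+2,dy=+4->C; (4,7):dx=+5,dy=+7->C
  (4,8):dx=+7,dy=+12->C; (4,9):dx=-3,dy=-4->C; (5,6):dx=+4,dy=+3->C; (5,7):dx=+7,dy=+6->C
  (5,8):dx=+9,dy=+11->C; (5,9):dx=-1,dy=-5->C; (6,7):dx=+3,dy=+3->C; (6,8):dx=+5,dy=+8->C
  (6,9):dx=-5,dy=-8->C; (7,8):dx=+2,dy=+5->C; (7,9):dx=-8,dy=-11->C; (8,9):dx=-10,dy=-16->C
Step 2: C = 33, D = 3, total pairs = 36.
Step 3: tau = (C - D)/(n(n-1)/2) = (33 - 3)/36 = 0.833333.
Step 4: Exact two-sided p-value (enumerate n! = 362880 permutations of y under H0): p = 0.000854.
Step 5: alpha = 0.05. reject H0.

tau_b = 0.8333 (C=33, D=3), p = 0.000854, reject H0.


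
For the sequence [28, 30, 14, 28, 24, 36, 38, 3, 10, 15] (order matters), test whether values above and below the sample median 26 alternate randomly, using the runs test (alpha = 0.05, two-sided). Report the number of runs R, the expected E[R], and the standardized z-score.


Step 1: Compute median = 26; label A = above, B = below.
Labels in order: AABABAABBB  (n_A = 5, n_B = 5)
Step 2: Count runs R = 6.
Step 3: Under H0 (random ordering), E[R] = 2*n_A*n_B/(n_A+n_B) + 1 = 2*5*5/10 + 1 = 6.0000.
        Var[R] = 2*n_A*n_B*(2*n_A*n_B - n_A - n_B) / ((n_A+n_B)^2 * (n_A+n_B-1)) = 2000/900 = 2.2222.
        SD[R] = 1.4907.
Step 4: R = E[R], so z = 0 with no continuity correction.
Step 5: Two-sided p-value via normal approximation = 2*(1 - Phi(|z|)) = 1.000000.
Step 6: alpha = 0.05. fail to reject H0.

R = 6, z = 0.0000, p = 1.000000, fail to reject H0.


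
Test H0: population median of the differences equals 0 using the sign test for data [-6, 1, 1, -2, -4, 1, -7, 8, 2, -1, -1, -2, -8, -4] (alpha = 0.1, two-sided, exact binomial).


Step 1: Discard zero differences. Original n = 14; n_eff = number of nonzero differences = 14.
Nonzero differences (with sign): -6, +1, +1, -2, -4, +1, -7, +8, +2, -1, -1, -2, -8, -4
Step 2: Count signs: positive = 5, negative = 9.
Step 3: Under H0: P(positive) = 0.5, so the number of positives S ~ Bin(14, 0.5).
Step 4: Two-sided exact p-value = sum of Bin(14,0.5) probabilities at or below the observed probability = 0.423950.
Step 5: alpha = 0.1. fail to reject H0.

n_eff = 14, pos = 5, neg = 9, p = 0.423950, fail to reject H0.


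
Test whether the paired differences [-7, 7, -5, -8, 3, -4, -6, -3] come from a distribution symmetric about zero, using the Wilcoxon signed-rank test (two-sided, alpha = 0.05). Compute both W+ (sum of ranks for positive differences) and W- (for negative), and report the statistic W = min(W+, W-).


Step 1: Drop any zero differences (none here) and take |d_i|.
|d| = [7, 7, 5, 8, 3, 4, 6, 3]
Step 2: Midrank |d_i| (ties get averaged ranks).
ranks: |7|->6.5, |7|->6.5, |5|->4, |8|->8, |3|->1.5, |4|->3, |6|->5, |3|->1.5
Step 3: Attach original signs; sum ranks with positive sign and with negative sign.
W+ = 6.5 + 1.5 = 8
W- = 6.5 + 4 + 8 + 3 + 5 + 1.5 = 28
(Check: W+ + W- = 36 should equal n(n+1)/2 = 36.)
Step 4: Test statistic W = min(W+, W-) = 8.
Step 5: Ties in |d|, so use the tie-corrected normal approximation.
        E[W] = n(n+1)/4 = 8*9/4 = 18.
        Tie groups: |d|=3 (t=2), |d|=7 (t=2); sum(t^3 - t) = 12.
        Var[W] = n(n+1)(2n+1)/24 - sum(t^3-t)/48 = 1224/24 - 12/48 = 50.75.
        z = (W - E[W]) / sqrt(Var[W]) = (8 - 18) / 7.1239 = -1.4037.
        Two-sided p = 2*Phi(z) = 0.160401.
Step 6: alpha = 0.05. fail to reject H0.

W+ = 8, W- = 28, W = min = 8, p = 0.160401, fail to reject H0.
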